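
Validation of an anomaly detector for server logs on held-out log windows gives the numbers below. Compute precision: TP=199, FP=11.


Precision = TP/(TP+FP)
= 199/(199+11)
= 199/210 = 94.76%

94.76%


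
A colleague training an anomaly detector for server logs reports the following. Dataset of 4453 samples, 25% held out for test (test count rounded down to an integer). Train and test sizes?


Test = ⌊4453·25/100⌋ = 1113
Train = 4453 - 1113 = 3340

Train: 3340, Test: 1113


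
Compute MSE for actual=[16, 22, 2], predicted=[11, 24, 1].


Squared errors: (16-11)²=25, (22-24)²=4, (2-1)²=1
Sum = 30
MSE = 30/3 = 10

10


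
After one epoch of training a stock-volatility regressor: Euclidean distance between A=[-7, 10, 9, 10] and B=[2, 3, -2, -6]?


d = √((-7-2)² + (10-3)² + (9+ 2)² + (10+ 6)²)
  = √(81 + 49 + 121 + 256)
  = √507 = 22.5167

22.5167


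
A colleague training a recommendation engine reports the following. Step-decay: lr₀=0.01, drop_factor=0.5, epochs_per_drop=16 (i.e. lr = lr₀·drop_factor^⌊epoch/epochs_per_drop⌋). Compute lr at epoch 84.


n_drops = ⌊84/16⌋ = 5
lr = 0.01·0.5^5 = 0.01·0.03125 = 0.0003125

0.0003125


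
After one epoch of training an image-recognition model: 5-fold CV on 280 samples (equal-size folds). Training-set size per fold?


Fold size = 280/5 = 56
Training per fold = 280 - 56 = 224

224


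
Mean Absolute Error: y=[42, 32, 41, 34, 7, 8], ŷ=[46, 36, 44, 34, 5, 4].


Absolute errors: |42-46|=4, |32-36|=4, |41-44|=3, |34-34|=0, |7-5|=2, |8-4|=4
Sum = 17
MAE = 17/6 = 17/6

17/6


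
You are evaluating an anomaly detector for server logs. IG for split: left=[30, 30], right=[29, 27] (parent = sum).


Parent = [59, 57], H_parent = 0.9998
H_left = 1 (n=60), H_right = 0.9991 (n=56)
H_children = (60/116)·1 + (56/116)·0.9991 = 0.9996
IG = 0.9998 - 0.9996 = 0.0002

0.0002


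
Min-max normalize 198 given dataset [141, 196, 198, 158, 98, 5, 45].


min=5, max=198
(198-5)/(198-5) = 193/193 = 1.0

1.0


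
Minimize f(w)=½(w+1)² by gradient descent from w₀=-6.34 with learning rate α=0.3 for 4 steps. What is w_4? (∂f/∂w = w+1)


step 1: grad = -6.34+1 = -5.34; w = -6.34 - 0.3·(-5.34) = -4.738
step 2: grad = -4.738+1 = -3.738; w = -4.738 - 0.3·(-3.738) = -3.6166
step 3: grad = -3.6166+1 = -2.6166; w = -3.6166 - 0.3·(-2.6166) = -2.83162
step 4: grad = -2.83162+1 = -1.83162; w = -2.83162 - 0.3·(-1.83162) = -2.282134

-2.282134


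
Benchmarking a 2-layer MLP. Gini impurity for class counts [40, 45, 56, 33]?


Probabilities: [40/174, 45/174, 56/174, 33/174] ≈ [0.2299, 0.2586, 0.3218, 0.1897]
Σpᵢ² = (1600 + 2025 + 3136 + 1089)/174² = 7850/30276
Gini = 1 - Σpᵢ² = 1 - 7850/30276 = 0.7407

0.7407


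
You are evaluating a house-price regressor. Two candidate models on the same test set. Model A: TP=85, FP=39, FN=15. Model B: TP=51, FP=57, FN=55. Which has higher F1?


Model A: P=85/124=0.6855, R=85/100=0.85, F1=2PR/(P+R)=2TP/(2TP+FP+FN)=170/224=0.7589
Model B: P=51/108=0.4722, R=51/106=0.4811, F1=2PR/(P+R)=2TP/(2TP+FP+FN)=102/214=0.4766
0.7589 > 0.4766 → Model A

Model A


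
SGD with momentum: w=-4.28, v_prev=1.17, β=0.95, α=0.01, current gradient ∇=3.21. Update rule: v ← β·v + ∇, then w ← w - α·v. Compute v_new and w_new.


v_new = 0.95·1.17 + 3.21 = 1.1115 + 3.21 = 4.3215
w_new = -4.28 - 0.01·4.3215 = -4.28 - 0.043215 = -4.323215

v_new=4.3215, w_new=-4.323215


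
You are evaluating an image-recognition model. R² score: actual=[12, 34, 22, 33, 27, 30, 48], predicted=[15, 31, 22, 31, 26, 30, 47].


ȳ = 29.4286
SS_res = Σ(y-ŷ)² = 24
SS_tot = Σ(y-ȳ)² = 743.71
R² = 1 - SS_res/SS_tot = 1 - 0.0323 = 0.9677

0.9677


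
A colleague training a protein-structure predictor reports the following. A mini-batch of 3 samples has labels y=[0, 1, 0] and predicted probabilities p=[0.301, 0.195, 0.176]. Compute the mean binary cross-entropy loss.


L[0] = -ln(1-0.301) = -ln(0.699) = 0.3581
L[1] = -ln(0.195) = 1.6348
L[2] = -ln(1-0.176) = -ln(0.824) = 0.1936
mean = (0.3581 + 1.6348 + 0.1936)/3 = 0.7288

0.7288


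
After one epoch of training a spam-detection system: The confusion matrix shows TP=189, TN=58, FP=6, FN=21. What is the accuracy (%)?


Accuracy = (TP+TN)/(TP+TN+FP+FN)
= (189+58)/(274)
= 247/274 = 90.15%

90.15%


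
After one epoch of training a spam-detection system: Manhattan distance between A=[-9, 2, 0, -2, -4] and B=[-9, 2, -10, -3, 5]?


d = |-9+ 9| + |2-2| + |0+ 10| + |-2+ 3| + |-4-5|
  = 0 + 0 + 10 + 1 + 9
  = 20

20


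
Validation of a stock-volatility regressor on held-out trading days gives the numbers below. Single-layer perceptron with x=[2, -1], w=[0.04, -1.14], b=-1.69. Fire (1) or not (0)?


z = (2)·(0.04) + (-1)·(-1.14) - 1.69
  = -0.47
step(z) = 0 (z<0)

0


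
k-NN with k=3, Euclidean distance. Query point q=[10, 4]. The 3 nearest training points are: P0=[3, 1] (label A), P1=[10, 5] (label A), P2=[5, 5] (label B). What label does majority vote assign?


d(q,P0) = 7.6158  (label A)
d(q,P1) = 1.0  (label A)
d(q,P2) = 5.099  (label B)
Votes: A=2, B=1
Majority → A

A


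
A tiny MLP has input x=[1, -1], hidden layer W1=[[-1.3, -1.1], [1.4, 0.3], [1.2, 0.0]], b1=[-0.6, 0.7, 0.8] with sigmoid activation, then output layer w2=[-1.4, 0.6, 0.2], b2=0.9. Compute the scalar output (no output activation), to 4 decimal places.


z1[0] = (-1.3)·(1) + (-1.1)·(-1) - 0.6 = -0.8
z1[1] = (1.4)·(1) + (0.3)·(-1) + 0.7 = 1.8
z1[2] = (1.2)·(1) + (0.0)·(-1) + 0.8 = 2.0
h = sigmoid(z1) = [0.31, 0.8581, 0.8808]
output = (-1.4)·(0.31) + (0.6)·(0.8581) + (0.2)·(0.8808) + 0.9 = 1.157

1.157


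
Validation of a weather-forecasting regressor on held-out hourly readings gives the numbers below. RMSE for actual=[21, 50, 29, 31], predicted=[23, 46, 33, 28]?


MSE = 45/4 = 11.25
RMSE = √(45/4) = 3.3541

3.3541


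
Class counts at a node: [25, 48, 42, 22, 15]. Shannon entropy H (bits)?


Probabilities: [25/152, 48/152, 42/152, 22/152, 15/152] ≈ [0.1645, 0.3158, 0.2763, 0.1447, 0.0987]
H = -((25/152)·log₂(25/152) + (48/152)·log₂(48/152) + (42/152)·log₂(42/152) + (22/152)·log₂(22/152) + (15/152)·log₂(15/152))
  = 2.1995 bits

2.1995 bits


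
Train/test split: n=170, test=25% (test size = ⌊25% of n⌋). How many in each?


Test = ⌊170·25/100⌋ = 42
Train = 170 - 42 = 128

Train: 128, Test: 42


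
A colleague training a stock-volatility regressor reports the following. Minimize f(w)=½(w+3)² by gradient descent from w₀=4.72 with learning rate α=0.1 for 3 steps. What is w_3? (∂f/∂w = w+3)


step 1: grad = 4.72+3 = 7.72; w = 4.72 - 0.1·(7.72) = 3.948
step 2: grad = 3.948+3 = 6.948; w = 3.948 - 0.1·(6.948) = 3.2532
step 3: grad = 3.2532+3 = 6.2532; w = 3.2532 - 0.1·(6.2532) = 2.62788

2.62788


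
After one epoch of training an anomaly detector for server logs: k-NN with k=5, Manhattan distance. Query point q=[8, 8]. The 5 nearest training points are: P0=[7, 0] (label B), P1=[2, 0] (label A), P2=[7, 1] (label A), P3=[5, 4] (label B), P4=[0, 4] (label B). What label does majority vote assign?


d(q,P0) = 9  (label B)
d(q,P1) = 14  (label A)
d(q,P2) = 8  (label A)
d(q,P3) = 7  (label B)
d(q,P4) = 12  (label B)
Votes: A=2, B=3
Majority → B

B


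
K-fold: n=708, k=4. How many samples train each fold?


Fold size = 708/4 = 177
Training per fold = 708 - 177 = 531

531


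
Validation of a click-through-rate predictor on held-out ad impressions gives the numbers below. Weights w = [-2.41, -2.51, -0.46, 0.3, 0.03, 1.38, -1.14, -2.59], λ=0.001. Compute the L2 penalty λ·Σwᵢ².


‖w‖₂² = (-2.41)² + (-2.51)² + (-0.46)² + (0.3)² + (0.03)² + (1.38)² + (-1.14)² + (-2.59)²
     = 5.8081 + 6.3001 + 0.2116 + 0.09 + 0.0009 + 1.9044 + 1.2996 + 6.7081
     = 22.3228
λ·‖w‖₂² = 0.001·22.3228 = 0.022323

0.022323


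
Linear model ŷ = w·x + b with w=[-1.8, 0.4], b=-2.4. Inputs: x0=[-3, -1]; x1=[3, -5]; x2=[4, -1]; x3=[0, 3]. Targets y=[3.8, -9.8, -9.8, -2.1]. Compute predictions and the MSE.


ŷ0 = (-1.8)·(-3) + (0.4)·(-1) - 2.4 = 2.6
ŷ1 = (-1.8)·(3) + (0.4)·(-5) - 2.4 = -9.8
ŷ2 = (-1.8)·(4) + (0.4)·(-1) - 2.4 = -10.0
ŷ3 = (-1.8)·(0) + (0.4)·(3) - 2.4 = -1.2
errors² = [1.44, 0.0, 0.04, 0.81]
MSE = 2.2900/4 = 0.5725

0.5725


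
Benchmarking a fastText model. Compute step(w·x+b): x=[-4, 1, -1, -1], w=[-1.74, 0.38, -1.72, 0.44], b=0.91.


z = (-4)·(-1.74) + (1)·(0.38) + (-1)·(-1.72) + (-1)·(0.44) + 0.91
  = 9.53
step(z) = 1 (z≥0)

1


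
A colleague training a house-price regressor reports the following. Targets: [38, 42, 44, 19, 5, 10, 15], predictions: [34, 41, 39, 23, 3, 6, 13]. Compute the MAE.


Absolute errors: |38-34|=4, |42-41|=1, |44-39|=5, |19-23|=4, |5-3|=2, |10-6|=4, |15-13|=2
Sum = 22
MAE = 22/7 = 22/7

22/7


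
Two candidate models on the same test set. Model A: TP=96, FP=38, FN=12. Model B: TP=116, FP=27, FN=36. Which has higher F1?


Model A: P=96/134=0.7164, R=96/108=0.8889, F1=2PR/(P+R)=2TP/(2TP+FP+FN)=192/242=0.7934
Model B: P=116/143=0.8112, R=116/152=0.7632, F1=2PR/(P+R)=2TP/(2TP+FP+FN)=232/295=0.7864
0.7934 > 0.7864 → Model A

Model A


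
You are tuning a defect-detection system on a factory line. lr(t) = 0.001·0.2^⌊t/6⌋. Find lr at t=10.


n_drops = ⌊10/6⌋ = 1
lr = 0.001·0.2^1 = 0.001·0.2 = 0.0002

0.0002


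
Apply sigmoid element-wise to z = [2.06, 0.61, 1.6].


σ(2.06) = 1/(1+e^-2.06) = 0.887
σ(0.61) = 1/(1+e^-0.61) = 0.6479
σ(1.6) = 1/(1+e^-1.6) = 0.832
result = [0.887, 0.6479, 0.832]

[0.887, 0.6479, 0.832]


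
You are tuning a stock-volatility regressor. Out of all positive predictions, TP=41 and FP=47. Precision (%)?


Precision = TP/(TP+FP)
= 41/(41+47)
= 41/88 = 46.59%

46.59%


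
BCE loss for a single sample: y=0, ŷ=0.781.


BCE = -[y·ln(p) + (1-y)·ln(1-p)]
= -0 - 1·ln(1-0.781)
= -ln(0.219) = 1.5187

1.5187


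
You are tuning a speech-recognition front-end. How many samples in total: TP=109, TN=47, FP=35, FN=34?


Total = TP + TN + FP + FN
= 109 + 47 + 35 + 34
= 225
(Predicted positive: 144, predicted negative: 81)

225


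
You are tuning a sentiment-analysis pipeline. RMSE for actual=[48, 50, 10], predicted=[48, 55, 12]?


MSE = 29/3 = 9.6667
RMSE = √(29/3) = 3.1091

3.1091


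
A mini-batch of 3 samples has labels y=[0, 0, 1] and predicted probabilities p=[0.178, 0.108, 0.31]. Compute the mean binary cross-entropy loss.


L[0] = -ln(1-0.178) = -ln(0.822) = 0.196
L[1] = -ln(1-0.108) = -ln(0.892) = 0.1143
L[2] = -ln(0.31) = 1.1712
mean = (0.196 + 0.1143 + 1.1712)/3 = 0.4938

0.4938


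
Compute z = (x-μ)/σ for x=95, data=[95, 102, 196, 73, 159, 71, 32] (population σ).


μ = 104, σ = 51.8349
z = (95 - 104)/51.8349 = -0.1736

-0.1736


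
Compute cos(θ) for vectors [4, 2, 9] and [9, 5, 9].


A·B = 4·9 + 2·5 + 9·9 = 127
‖A‖ = √101 = 10.0499, ‖B‖ = √187 = 13.6748
cos = 127/(√101·√187) = 127/√18887 = 0.9241

0.9241


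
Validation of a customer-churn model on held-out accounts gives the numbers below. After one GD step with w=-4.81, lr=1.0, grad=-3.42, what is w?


w_new = w - α·∇
= -4.81 - 1.0·-3.42
= -4.81 + 3.42
= -1.39

-1.39


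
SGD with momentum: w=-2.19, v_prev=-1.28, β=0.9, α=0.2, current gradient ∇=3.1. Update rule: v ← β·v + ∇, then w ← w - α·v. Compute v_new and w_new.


v_new = 0.9·-1.28 + 3.1 = -1.152 + 3.1 = 1.948
w_new = -2.19 - 0.2·1.948 = -2.19 - 0.3896 = -2.5796

v_new=1.948, w_new=-2.5796


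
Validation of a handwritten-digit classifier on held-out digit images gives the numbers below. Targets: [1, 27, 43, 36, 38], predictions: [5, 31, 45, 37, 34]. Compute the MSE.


Squared errors: (1-5)²=16, (27-31)²=16, (43-45)²=4, (36-37)²=1, (38-34)²=16
Sum = 53
MSE = 53/5 = 53/5

53/5


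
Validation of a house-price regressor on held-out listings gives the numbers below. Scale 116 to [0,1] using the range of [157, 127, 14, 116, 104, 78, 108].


min=14, max=157
(116-14)/(157-14) = 102/143 = 0.7133

0.7133


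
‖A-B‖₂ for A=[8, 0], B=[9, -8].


d = √((8-9)² + (0+ 8)²)
  = √(1 + 64)
  = √65 = 8.0623

8.0623


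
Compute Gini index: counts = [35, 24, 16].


Probabilities: [35/75, 24/75, 16/75] ≈ [0.4667, 0.32, 0.2133]
Σpᵢ² = (1225 + 576 + 256)/75² = 2057/5625
Gini = 1 - Σpᵢ² = 1 - 2057/5625 = 0.6343

0.6343


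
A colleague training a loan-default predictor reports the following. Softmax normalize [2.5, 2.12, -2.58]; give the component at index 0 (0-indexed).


Exponentials: e^2.5=12.1825, e^2.12=8.3311, e^-2.58=0.0758
Sum = 20.5894
Softmax = [0.5917, 0.4046, 0.0037]
p[0] = 12.1825/20.5894 = 0.5917

0.5917


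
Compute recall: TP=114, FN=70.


Recall = TP/(TP+FN)
= 114/(114+70)
= 114/184 = 61.96%

61.96%


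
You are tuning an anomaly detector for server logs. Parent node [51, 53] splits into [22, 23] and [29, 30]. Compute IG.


Parent = [51, 53], H_parent = 0.9997
H_left = 0.9996 (n=45), H_right = 0.9998 (n=59)
H_children = (45/104)·0.9996 + (59/104)·0.9998 = 0.9997
IG = 0.9997 - 0.9997 = 0.0

0.0


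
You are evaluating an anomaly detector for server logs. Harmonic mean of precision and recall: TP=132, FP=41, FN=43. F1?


Precision = 132/173 = 0.763
Recall = 132/175 = 0.7543
F1 = 2·P·R/(P+R) = 2·TP/(2·TP+FP+FN) = 264/(264+41+43) = 264/348 = 0.7586

0.7586


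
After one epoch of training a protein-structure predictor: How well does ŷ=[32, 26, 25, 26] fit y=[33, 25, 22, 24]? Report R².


ȳ = 26
SS_res = Σ(y-ŷ)² = 15
SS_tot = Σ(y-ȳ)² = 70
R² = 1 - SS_res/SS_tot = 1 - 0.2143 = 0.7857

0.7857


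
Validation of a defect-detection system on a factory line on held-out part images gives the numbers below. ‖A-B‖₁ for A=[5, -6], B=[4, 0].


d = |5-4| + |-6-0|
  = 1 + 6
  = 7

7


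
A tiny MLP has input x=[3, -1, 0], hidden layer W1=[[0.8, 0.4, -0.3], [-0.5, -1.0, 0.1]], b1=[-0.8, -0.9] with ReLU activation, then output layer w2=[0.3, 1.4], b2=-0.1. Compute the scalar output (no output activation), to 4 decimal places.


z1[0] = (0.8)·(3) + (0.4)·(-1) + (-0.3)·(0) - 0.8 = 1.2
z1[1] = (-0.5)·(3) + (-1.0)·(-1) + (0.1)·(0) - 0.9 = -1.4
h = ReLU(z1) = [1.2, 0.0]
output = (0.3)·(1.2) + (1.4)·(0.0) - 0.1 = 0.26

0.26


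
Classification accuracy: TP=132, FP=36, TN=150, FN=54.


Accuracy = (TP+TN)/(TP+TN+FP+FN)
= (132+150)/(372)
= 282/372 = 75.81%

75.81%


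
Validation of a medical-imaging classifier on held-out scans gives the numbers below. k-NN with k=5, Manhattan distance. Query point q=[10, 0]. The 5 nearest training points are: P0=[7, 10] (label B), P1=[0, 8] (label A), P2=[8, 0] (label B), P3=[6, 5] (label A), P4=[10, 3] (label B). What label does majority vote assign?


d(q,P0) = 13  (label B)
d(q,P1) = 18  (label A)
d(q,P2) = 2  (label B)
d(q,P3) = 9  (label A)
d(q,P4) = 3  (label B)
Votes: A=2, B=3
Majority → B

B


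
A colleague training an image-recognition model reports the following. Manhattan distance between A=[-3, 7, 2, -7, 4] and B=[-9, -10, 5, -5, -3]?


d = |-3+ 9| + |7+ 10| + |2-5| + |-7+ 5| + |4+ 3|
  = 6 + 17 + 3 + 2 + 7
  = 35

35


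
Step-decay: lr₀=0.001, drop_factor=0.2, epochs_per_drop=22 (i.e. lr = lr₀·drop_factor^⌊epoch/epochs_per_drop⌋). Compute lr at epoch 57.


n_drops = ⌊57/22⌋ = 2
lr = 0.001·0.2^2 = 0.001·0.04 = 0.00004

0.00004


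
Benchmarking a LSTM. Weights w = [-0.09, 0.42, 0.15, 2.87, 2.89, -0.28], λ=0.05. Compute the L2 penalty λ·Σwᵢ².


‖w‖₂² = (-0.09)² + (0.42)² + (0.15)² + (2.87)² + (2.89)² + (-0.28)²
     = 0.0081 + 0.1764 + 0.0225 + 8.2369 + 8.3521 + 0.0784
     = 16.8744
λ·‖w‖₂² = 0.05·16.8744 = 0.84372

0.84372


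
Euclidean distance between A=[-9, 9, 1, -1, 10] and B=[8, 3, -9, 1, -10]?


d = √((-9-8)² + (9-3)² + (1+ 9)² + (-1-1)² + (10+ 10)²)
  = √(289 + 36 + 100 + 4 + 400)
  = √829 = 28.7924

28.7924


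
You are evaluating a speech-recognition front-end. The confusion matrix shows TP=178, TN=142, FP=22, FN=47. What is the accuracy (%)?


Accuracy = (TP+TN)/(TP+TN+FP+FN)
= (178+142)/(389)
= 320/389 = 82.26%

82.26%


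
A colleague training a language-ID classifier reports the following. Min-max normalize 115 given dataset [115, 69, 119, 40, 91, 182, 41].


min=40, max=182
(115-40)/(182-40) = 75/142 = 0.5282

0.5282


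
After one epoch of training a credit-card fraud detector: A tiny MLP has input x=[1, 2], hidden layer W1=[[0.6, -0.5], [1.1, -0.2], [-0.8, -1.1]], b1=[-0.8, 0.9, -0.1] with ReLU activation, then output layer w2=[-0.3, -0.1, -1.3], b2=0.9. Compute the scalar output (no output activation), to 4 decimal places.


z1[0] = (0.6)·(1) + (-0.5)·(2) - 0.8 = -1.2
z1[1] = (1.1)·(1) + (-0.2)·(2) + 0.9 = 1.6
z1[2] = (-0.8)·(1) + (-1.1)·(2) - 0.1 = -3.1
h = ReLU(z1) = [0.0, 1.6, 0.0]
output = (-0.3)·(0.0) + (-0.1)·(1.6) + (-1.3)·(0.0) + 0.9 = 0.74

0.74


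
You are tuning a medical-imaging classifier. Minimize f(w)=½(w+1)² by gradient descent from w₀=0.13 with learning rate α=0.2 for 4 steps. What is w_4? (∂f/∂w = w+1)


step 1: grad = 0.13+1 = 1.13; w = 0.13 - 0.2·(1.13) = -0.096
step 2: grad = -0.096+1 = 0.904; w = -0.096 - 0.2·(0.904) = -0.2768
step 3: grad = -0.2768+1 = 0.7232; w = -0.2768 - 0.2·(0.7232) = -0.42144
step 4: grad = -0.42144+1 = 0.57856; w = -0.42144 - 0.2·(0.57856) = -0.537152

-0.537152


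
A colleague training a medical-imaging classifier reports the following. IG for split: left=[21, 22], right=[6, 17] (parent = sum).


Parent = [27, 39], H_parent = 0.976
H_left = 0.9996 (n=43), H_right = 0.8281 (n=23)
H_children = (43/66)·0.9996 + (23/66)·0.8281 = 0.9398
IG = 0.976 - 0.9398 = 0.0362

0.0362


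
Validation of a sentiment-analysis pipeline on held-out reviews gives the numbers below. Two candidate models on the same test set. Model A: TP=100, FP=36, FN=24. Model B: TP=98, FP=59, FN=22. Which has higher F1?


Model A: P=100/136=0.7353, R=100/124=0.8065, F1=2PR/(P+R)=2TP/(2TP+FP+FN)=200/260=0.7692
Model B: P=98/157=0.6242, R=98/120=0.8167, F1=2PR/(P+R)=2TP/(2TP+FP+FN)=196/277=0.7076
0.7692 > 0.7076 → Model A

Model A


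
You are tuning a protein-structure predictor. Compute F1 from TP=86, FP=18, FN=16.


Precision = 86/104 = 0.8269
Recall = 86/102 = 0.8431
F1 = 2·P·R/(P+R) = 2·TP/(2·TP+FP+FN) = 172/(172+18+16) = 172/206 = 0.835

0.835


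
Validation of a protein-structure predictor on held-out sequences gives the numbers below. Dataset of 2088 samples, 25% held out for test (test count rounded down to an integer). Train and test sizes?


Test = ⌊2088·25/100⌋ = 522
Train = 2088 - 522 = 1566

Train: 1566, Test: 522


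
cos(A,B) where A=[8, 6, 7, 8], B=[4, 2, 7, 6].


A·B = 8·4 + 6·2 + 7·7 + 8·6 = 141
‖A‖ = √213 = 14.5945, ‖B‖ = √105 = 10.247
cos = 141/(√213·√105) = 141/√22365 = 0.9428

0.9428


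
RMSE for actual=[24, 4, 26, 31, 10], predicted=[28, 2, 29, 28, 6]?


MSE = 54/5 = 10.8
RMSE = √(54/5) = 3.2863

3.2863


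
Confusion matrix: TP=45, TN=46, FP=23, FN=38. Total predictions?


Total = TP + TN + FP + FN
= 45 + 46 + 23 + 38
= 152
(Predicted positive: 68, predicted negative: 84)

152


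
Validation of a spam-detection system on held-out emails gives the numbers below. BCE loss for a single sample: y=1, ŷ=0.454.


BCE = -[y·ln(p) + (1-y)·ln(1-p)]
= -1·ln(0.454) - 0
= -ln(0.454) = 0.7897

0.7897


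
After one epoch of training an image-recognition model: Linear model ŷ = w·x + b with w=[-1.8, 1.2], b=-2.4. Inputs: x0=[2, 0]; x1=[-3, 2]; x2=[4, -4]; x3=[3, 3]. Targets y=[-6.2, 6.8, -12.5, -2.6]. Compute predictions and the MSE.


ŷ0 = (-1.8)·(2) + (1.2)·(0) - 2.4 = -6.0
ŷ1 = (-1.8)·(-3) + (1.2)·(2) - 2.4 = 5.4
ŷ2 = (-1.8)·(4) + (1.2)·(-4) - 2.4 = -14.4
ŷ3 = (-1.8)·(3) + (1.2)·(3) - 2.4 = -4.2
errors² = [0.04, 1.96, 3.61, 2.56]
MSE = 8.1700/4 = 2.0425

2.0425


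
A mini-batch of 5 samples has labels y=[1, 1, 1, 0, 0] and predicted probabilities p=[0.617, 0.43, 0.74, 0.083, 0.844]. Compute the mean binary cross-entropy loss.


L[0] = -ln(0.617) = 0.4829
L[1] = -ln(0.43) = 0.844
L[2] = -ln(0.74) = 0.3011
L[3] = -ln(1-0.083) = -ln(0.917) = 0.0866
L[4] = -ln(1-0.844) = -ln(0.156) = 1.8579
mean = (0.4829 + 0.844 + 0.3011 + 0.0866 + 1.8579)/5 = 0.7145

0.7145


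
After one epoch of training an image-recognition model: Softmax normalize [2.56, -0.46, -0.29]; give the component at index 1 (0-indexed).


Exponentials: e^2.56=12.9358, e^-0.46=0.6313, e^-0.29=0.7483
Sum = 14.3154
Softmax = [0.9036, 0.0441, 0.0523]
p[1] = 0.6313/14.3154 = 0.0441

0.0441


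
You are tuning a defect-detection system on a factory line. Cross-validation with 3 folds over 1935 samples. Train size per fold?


Fold size = 1935/3 = 645
Training per fold = 1935 - 645 = 1290

1290


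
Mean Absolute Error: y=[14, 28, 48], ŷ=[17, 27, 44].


Absolute errors: |14-17|=3, |28-27|=1, |48-44|=4
Sum = 8
MAE = 8/3 = 8/3

8/3


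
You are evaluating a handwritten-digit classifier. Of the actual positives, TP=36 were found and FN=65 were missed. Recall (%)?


Recall = TP/(TP+FN)
= 36/(36+65)
= 36/101 = 35.64%

35.64%


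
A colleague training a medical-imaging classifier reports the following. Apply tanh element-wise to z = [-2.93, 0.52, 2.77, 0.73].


tanh(-2.93) = -0.9943
tanh(0.52) = 0.4777
tanh(2.77) = 0.9922
tanh(0.73) = 0.6231
result = [-0.9943, 0.4777, 0.9922, 0.6231]

[-0.9943, 0.4777, 0.9922, 0.6231]


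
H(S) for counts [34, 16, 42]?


Probabilities: [34/92, 16/92, 42/92] ≈ [0.3696, 0.1739, 0.4565]
H = -((34/92)·log₂(34/92) + (16/92)·log₂(16/92) + (42/92)·log₂(42/92))
  = 1.4861 bits

1.4861 bits


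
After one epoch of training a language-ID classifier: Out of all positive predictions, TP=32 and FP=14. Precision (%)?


Precision = TP/(TP+FP)
= 32/(32+14)
= 32/46 = 69.57%

69.57%


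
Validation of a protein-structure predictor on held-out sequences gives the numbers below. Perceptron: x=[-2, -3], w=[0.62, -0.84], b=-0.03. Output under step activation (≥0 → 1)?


z = (-2)·(0.62) + (-3)·(-0.84) - 0.03
  = 1.25
step(z) = 1 (z≥0)

1


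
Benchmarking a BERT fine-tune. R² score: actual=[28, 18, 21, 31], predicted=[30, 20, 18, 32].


ȳ = 24.5
SS_res = Σ(y-ŷ)² = 18
SS_tot = Σ(y-ȳ)² = 109
R² = 1 - SS_res/SS_tot = 1 - 0.1651 = 0.8349

0.8349


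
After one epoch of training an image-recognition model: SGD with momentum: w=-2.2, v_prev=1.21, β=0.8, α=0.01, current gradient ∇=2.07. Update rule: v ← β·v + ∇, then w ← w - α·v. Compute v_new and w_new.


v_new = 0.8·1.21 + 2.07 = 0.968 + 2.07 = 3.038
w_new = -2.2 - 0.01·3.038 = -2.2 - 0.03038 = -2.23038

v_new=3.038, w_new=-2.23038


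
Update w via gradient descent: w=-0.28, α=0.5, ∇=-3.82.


w_new = w - α·∇
= -0.28 - 0.5·-3.82
= -0.28 + 1.91
= 1.63

1.63


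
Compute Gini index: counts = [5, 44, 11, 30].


Probabilities: [5/90, 44/90, 11/90, 30/90] ≈ [0.0556, 0.4889, 0.1222, 0.3333]
Σpᵢ² = (25 + 1936 + 121 + 900)/90² = 2982/8100
Gini = 1 - Σpᵢ² = 1 - 2982/8100 = 0.6319

0.6319


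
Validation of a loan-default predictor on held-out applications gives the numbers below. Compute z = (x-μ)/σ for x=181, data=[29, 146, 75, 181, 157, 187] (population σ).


μ = 129.1667, σ = 57.817
z = (181 - 129.1667)/57.817 = 0.8965

0.8965


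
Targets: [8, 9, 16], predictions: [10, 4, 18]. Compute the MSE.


Squared errors: (8-10)²=4, (9-4)²=25, (16-18)²=4
Sum = 33
MSE = 33/3 = 11

11


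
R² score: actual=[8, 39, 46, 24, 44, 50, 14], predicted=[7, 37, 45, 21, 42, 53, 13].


ȳ = 32.1429
SS_res = Σ(y-ŷ)² = 29
SS_tot = Σ(y-ȳ)² = 1676.86
R² = 1 - SS_res/SS_tot = 1 - 0.0173 = 0.9827

0.9827


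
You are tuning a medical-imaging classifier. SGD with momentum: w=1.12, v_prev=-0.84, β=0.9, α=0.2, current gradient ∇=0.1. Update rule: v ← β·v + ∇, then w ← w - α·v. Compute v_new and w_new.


v_new = 0.9·-0.84 + 0.1 = -0.756 + 0.1 = -0.656
w_new = 1.12 - 0.2·-0.656 = 1.12 + 0.1312 = 1.2512

v_new=-0.656, w_new=1.2512


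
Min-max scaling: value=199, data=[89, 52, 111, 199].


min=52, max=199
(199-52)/(199-52) = 147/147 = 1.0

1.0


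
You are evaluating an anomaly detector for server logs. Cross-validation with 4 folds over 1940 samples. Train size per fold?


Fold size = 1940/4 = 485
Training per fold = 1940 - 485 = 1455

1455


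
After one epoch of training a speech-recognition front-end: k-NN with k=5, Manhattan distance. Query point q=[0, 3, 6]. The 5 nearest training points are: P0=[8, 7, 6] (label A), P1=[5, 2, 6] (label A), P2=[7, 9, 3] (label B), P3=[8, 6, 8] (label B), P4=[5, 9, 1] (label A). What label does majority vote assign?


d(q,P0) = 12  (label A)
d(q,P1) = 6  (label A)
d(q,P2) = 16  (label B)
d(q,P3) = 13  (label B)
d(q,P4) = 16  (label A)
Votes: A=3, B=2
Majority → A

A


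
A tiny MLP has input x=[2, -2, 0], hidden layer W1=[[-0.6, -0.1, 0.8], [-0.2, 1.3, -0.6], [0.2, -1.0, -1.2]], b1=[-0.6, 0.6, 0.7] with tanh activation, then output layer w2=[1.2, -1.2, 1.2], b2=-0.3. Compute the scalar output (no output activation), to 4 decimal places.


z1[0] = (-0.6)·(2) + (-0.1)·(-2) + (0.8)·(0) - 0.6 = -1.6
z1[1] = (-0.2)·(2) + (1.3)·(-2) + (-0.6)·(0) + 0.6 = -2.4
z1[2] = (0.2)·(2) + (-1.0)·(-2) + (-1.2)·(0) + 0.7 = 3.1
h = tanh(z1) = [-0.9217, -0.9837, 0.9959]
output = (1.2)·(-0.9217) + (-1.2)·(-0.9837) + (1.2)·(0.9959) - 0.3 = 0.9695

0.9695


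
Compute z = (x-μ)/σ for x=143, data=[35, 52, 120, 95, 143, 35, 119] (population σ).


μ = 85.5714, σ = 41.286
z = (143 - 85.5714)/41.286 = 1.391

1.391


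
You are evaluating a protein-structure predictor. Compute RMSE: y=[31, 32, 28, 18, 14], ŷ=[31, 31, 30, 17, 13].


MSE = 7/5 = 1.4
RMSE = √(7/5) = 1.1832

1.1832


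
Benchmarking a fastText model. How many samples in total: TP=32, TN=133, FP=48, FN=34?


Total = TP + TN + FP + FN
= 32 + 133 + 48 + 34
= 247
(Predicted positive: 80, predicted negative: 167)

247


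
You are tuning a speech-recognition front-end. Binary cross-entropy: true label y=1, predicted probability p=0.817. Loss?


BCE = -[y·ln(p) + (1-y)·ln(1-p)]
= -1·ln(0.817) - 0
= -ln(0.817) = 0.2021

0.2021


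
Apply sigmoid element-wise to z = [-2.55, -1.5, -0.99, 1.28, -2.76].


σ(-2.55) = 1/(1+e^2.55) = 0.0724
σ(-1.5) = 1/(1+e^1.5) = 0.1824
σ(-0.99) = 1/(1+e^0.99) = 0.2709
σ(1.28) = 1/(1+e^-1.28) = 0.7824
σ(-2.76) = 1/(1+e^2.76) = 0.0595
result = [0.0724, 0.1824, 0.2709, 0.7824, 0.0595]

[0.0724, 0.1824, 0.2709, 0.7824, 0.0595]


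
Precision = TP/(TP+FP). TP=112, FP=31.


Precision = TP/(TP+FP)
= 112/(112+31)
= 112/143 = 78.32%

78.32%


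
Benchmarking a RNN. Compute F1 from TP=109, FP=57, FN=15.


Precision = 109/166 = 0.6566
Recall = 109/124 = 0.879
F1 = 2·P·R/(P+R) = 2·TP/(2·TP+FP+FN) = 218/(218+57+15) = 218/290 = 0.7517

0.7517


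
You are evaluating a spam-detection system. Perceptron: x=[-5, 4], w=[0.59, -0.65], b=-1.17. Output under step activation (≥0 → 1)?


z = (-5)·(0.59) + (4)·(-0.65) - 1.17
  = -6.72
step(z) = 0 (z<0)

0


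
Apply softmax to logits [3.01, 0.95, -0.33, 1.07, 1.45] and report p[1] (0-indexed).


Exponentials: e^3.01=20.2874, e^0.95=2.5857, e^-0.33=0.7189, e^1.07=2.9154, e^1.45=4.2631
Sum = 30.7705
Softmax = [0.6593, 0.084, 0.0234, 0.0947, 0.1385]
p[1] = 2.5857/30.7705 = 0.084

0.084


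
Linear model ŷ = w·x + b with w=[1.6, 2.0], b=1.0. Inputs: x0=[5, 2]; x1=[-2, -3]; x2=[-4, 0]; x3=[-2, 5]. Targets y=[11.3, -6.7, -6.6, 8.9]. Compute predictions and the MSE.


ŷ0 = (1.6)·(5) + (2.0)·(2) + 1.0 = 13.0
ŷ1 = (1.6)·(-2) + (2.0)·(-3) + 1.0 = -8.2
ŷ2 = (1.6)·(-4) + (2.0)·(0) + 1.0 = -5.4
ŷ3 = (1.6)·(-2) + (2.0)·(5) + 1.0 = 7.8
errors² = [2.89, 2.25, 1.44, 1.21]
MSE = 7.7900/4 = 1.9475

1.9475


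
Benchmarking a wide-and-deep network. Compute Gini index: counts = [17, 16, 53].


Probabilities: [17/86, 16/86, 53/86] ≈ [0.1977, 0.186, 0.6163]
Σpᵢ² = (289 + 256 + 2809)/86² = 3354/7396
Gini = 1 - Σpᵢ² = 1 - 3354/7396 = 0.5465

0.5465


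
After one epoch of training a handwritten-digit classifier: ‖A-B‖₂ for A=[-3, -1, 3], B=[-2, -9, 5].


d = √((-3+ 2)² + (-1+ 9)² + (3-5)²)
  = √(1 + 64 + 4)
  = √69 = 8.3066

8.3066


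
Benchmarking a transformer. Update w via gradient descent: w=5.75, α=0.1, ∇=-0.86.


w_new = w - α·∇
= 5.75 - 0.1·-0.86
= 5.75 + 0.086
= 5.836

5.836


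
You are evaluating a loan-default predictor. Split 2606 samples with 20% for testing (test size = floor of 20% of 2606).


Test = ⌊2606·20/100⌋ = 521
Train = 2606 - 521 = 2085

Train: 2085, Test: 521


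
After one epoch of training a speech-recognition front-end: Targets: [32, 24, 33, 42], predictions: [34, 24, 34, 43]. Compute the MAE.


Absolute errors: |32-34|=2, |24-24|=0, |33-34|=1, |42-43|=1
Sum = 4
MAE = 4/4 = 1

1


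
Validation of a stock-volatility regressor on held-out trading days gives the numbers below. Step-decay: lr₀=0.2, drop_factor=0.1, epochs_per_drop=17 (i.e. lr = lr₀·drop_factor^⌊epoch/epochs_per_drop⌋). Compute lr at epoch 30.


n_drops = ⌊30/17⌋ = 1
lr = 0.2·0.1^1 = 0.2·0.1 = 0.02

0.02


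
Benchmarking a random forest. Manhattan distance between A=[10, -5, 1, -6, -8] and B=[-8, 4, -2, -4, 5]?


d = |10+ 8| + |-5-4| + |1+ 2| + |-6+ 4| + |-8-5|
  = 18 + 9 + 3 + 2 + 13
  = 45

45


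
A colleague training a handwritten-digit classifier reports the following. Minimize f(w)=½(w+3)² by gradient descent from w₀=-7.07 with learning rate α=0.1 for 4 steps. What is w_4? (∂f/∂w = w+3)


step 1: grad = -7.07+3 = -4.07; w = -7.07 - 0.1·(-4.07) = -6.663
step 2: grad = -6.663+3 = -3.663; w = -6.663 - 0.1·(-3.663) = -6.2967
step 3: grad = -6.2967+3 = -3.2967; w = -6.2967 - 0.1·(-3.2967) = -5.96703
step 4: grad = -5.96703+3 = -2.96703; w = -5.96703 - 0.1·(-2.96703) = -5.670327

-5.670327


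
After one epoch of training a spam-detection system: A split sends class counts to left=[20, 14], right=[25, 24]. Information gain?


Parent = [45, 38], H_parent = 0.9949
H_left = 0.9774 (n=34), H_right = 0.9997 (n=49)
H_children = (34/83)·0.9774 + (49/83)·0.9997 = 0.9906
IG = 0.9949 - 0.9906 = 0.0043

0.0043


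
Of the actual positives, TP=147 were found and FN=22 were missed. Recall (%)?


Recall = TP/(TP+FN)
= 147/(147+22)
= 147/169 = 86.98%

86.98%


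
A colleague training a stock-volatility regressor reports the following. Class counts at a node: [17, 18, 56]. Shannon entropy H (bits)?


Probabilities: [17/91, 18/91, 56/91] ≈ [0.1868, 0.1978, 0.6154]
H = -((17/91)·log₂(17/91) + (18/91)·log₂(18/91) + (56/91)·log₂(56/91))
  = 1.3456 bits

1.3456 bits


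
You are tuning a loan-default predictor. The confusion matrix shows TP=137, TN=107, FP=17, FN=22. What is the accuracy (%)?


Accuracy = (TP+TN)/(TP+TN+FP+FN)
= (137+107)/(283)
= 244/283 = 86.22%

86.22%


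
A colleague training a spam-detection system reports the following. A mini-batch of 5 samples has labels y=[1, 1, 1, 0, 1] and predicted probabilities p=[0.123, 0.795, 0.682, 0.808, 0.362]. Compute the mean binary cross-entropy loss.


L[0] = -ln(0.123) = 2.0956
L[1] = -ln(0.795) = 0.2294
L[2] = -ln(0.682) = 0.3827
L[3] = -ln(1-0.808) = -ln(0.192) = 1.6503
L[4] = -ln(0.362) = 1.0161
mean = (2.0956 + 0.2294 + 0.3827 + 1.6503 + 1.0161)/5 = 1.0748

1.0748


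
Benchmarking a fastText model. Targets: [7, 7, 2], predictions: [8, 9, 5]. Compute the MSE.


Squared errors: (7-8)²=1, (7-9)²=4, (2-5)²=9
Sum = 14
MSE = 14/3 = 14/3

14/3


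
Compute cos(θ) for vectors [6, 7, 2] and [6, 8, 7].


A·B = 6·6 + 7·8 + 2·7 = 106
‖A‖ = √89 = 9.434, ‖B‖ = √149 = 12.2066
cos = 106/(√89·√149) = 106/√13261 = 0.9205

0.9205


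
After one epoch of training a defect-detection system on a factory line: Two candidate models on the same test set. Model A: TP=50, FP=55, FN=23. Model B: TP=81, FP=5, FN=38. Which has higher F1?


Model A: P=50/105=0.4762, R=50/73=0.6849, F1=2PR/(P+R)=2TP/(2TP+FP+FN)=100/178=0.5618
Model B: P=81/86=0.9419, R=81/119=0.6807, F1=2PR/(P+R)=2TP/(2TP+FP+FN)=162/205=0.7902
0.5618 < 0.7902 → Model B

Model B


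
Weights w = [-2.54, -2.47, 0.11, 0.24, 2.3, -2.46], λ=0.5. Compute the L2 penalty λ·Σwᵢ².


‖w‖₂² = (-2.54)² + (-2.47)² + (0.11)² + (0.24)² + (2.3)² + (-2.46)²
     = 6.4516 + 6.1009 + 0.0121 + 0.0576 + 5.29 + 6.0516
     = 23.9638
λ·‖w‖₂² = 0.5·23.9638 = 11.9819

11.9819


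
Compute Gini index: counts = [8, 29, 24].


Probabilities: [8/61, 29/61, 24/61] ≈ [0.1311, 0.4754, 0.3934]
Σpᵢ² = (64 + 841 + 576)/61² = 1481/3721
Gini = 1 - Σpᵢ² = 1 - 1481/3721 = 0.602

0.602


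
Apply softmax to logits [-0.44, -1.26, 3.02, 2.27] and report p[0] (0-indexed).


Exponentials: e^-0.44=0.644, e^-1.26=0.2837, e^3.02=20.4913, e^2.27=9.6794
Sum = 31.0984
Softmax = [0.0207, 0.0091, 0.6589, 0.3113]
p[0] = 0.644/31.0984 = 0.0207

0.0207


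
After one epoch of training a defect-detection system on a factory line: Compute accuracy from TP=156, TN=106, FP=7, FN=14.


Accuracy = (TP+TN)/(TP+TN+FP+FN)
= (156+106)/(283)
= 262/283 = 92.58%

92.58%


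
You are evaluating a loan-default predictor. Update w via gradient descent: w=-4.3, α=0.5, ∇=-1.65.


w_new = w - α·∇
= -4.3 - 0.5·-1.65
= -4.3 + 0.825
= -3.475

-3.475


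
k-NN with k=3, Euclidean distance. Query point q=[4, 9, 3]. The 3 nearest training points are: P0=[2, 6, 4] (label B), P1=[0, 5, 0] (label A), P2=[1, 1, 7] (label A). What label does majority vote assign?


d(q,P0) = 3.7417  (label B)
d(q,P1) = 6.4031  (label A)
d(q,P2) = 9.434  (label A)
Votes: A=2, B=1
Majority → A

A


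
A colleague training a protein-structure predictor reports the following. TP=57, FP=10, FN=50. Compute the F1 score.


Precision = 57/67 = 0.8507
Recall = 57/107 = 0.5327
F1 = 2·P·R/(P+R) = 2·TP/(2·TP+FP+FN) = 114/(114+10+50) = 114/174 = 0.6552

0.6552


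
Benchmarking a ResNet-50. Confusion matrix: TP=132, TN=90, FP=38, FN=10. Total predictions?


Total = TP + TN + FP + FN
= 132 + 90 + 38 + 10
= 270
(Predicted positive: 170, predicted negative: 100)

270


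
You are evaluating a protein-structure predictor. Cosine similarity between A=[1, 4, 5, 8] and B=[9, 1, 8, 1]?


A·B = 1·9 + 4·1 + 5·8 + 8·1 = 61
‖A‖ = √106 = 10.2956, ‖B‖ = √147 = 12.1244
cos = 61/(√106·√147) = 61/√15582 = 0.4887

0.4887


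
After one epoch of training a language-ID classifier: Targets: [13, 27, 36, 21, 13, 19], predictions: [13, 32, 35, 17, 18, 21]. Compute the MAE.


Absolute errors: |13-13|=0, |27-32|=5, |36-35|=1, |21-17|=4, |13-18|=5, |19-21|=2
Sum = 17
MAE = 17/6 = 17/6

17/6


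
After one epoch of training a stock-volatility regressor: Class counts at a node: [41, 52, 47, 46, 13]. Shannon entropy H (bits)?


Probabilities: [41/199, 52/199, 47/199, 46/199, 13/199] ≈ [0.206, 0.2613, 0.2362, 0.2312, 0.0653]
H = -((41/199)·log₂(41/199) + (52/199)·log₂(52/199) + (47/199)·log₂(47/199) + (46/199)·log₂(46/199) + (13/199)·log₂(13/199))
  = 2.2128 bits

2.2128 bits


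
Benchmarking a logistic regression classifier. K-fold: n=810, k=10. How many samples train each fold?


Fold size = 810/10 = 81
Training per fold = 810 - 81 = 729

729


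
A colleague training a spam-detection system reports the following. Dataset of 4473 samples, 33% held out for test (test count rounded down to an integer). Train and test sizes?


Test = ⌊4473·33/100⌋ = 1476
Train = 4473 - 1476 = 2997

Train: 2997, Test: 1476


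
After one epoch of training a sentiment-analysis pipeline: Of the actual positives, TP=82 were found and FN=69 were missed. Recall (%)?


Recall = TP/(TP+FN)
= 82/(82+69)
= 82/151 = 54.3%

54.3%


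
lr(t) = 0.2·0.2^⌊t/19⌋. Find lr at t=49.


n_drops = ⌊49/19⌋ = 2
lr = 0.2·0.2^2 = 0.2·0.04 = 0.008

0.008


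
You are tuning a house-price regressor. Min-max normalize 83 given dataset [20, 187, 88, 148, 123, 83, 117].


min=20, max=187
(83-20)/(187-20) = 63/167 = 0.3772

0.3772


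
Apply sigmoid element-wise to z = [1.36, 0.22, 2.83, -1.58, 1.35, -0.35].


σ(1.36) = 1/(1+e^-1.36) = 0.7958
σ(0.22) = 1/(1+e^-0.22) = 0.5548
σ(2.83) = 1/(1+e^-2.83) = 0.9443
σ(-1.58) = 1/(1+e^1.58) = 0.1708
σ(1.35) = 1/(1+e^-1.35) = 0.7941
σ(-0.35) = 1/(1+e^0.35) = 0.4134
result = [0.7958, 0.5548, 0.9443, 0.1708, 0.7941, 0.4134]

[0.7958, 0.5548, 0.9443, 0.1708, 0.7941, 0.4134]


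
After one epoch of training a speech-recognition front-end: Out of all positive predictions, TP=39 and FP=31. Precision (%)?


Precision = TP/(TP+FP)
= 39/(39+31)
= 39/70 = 55.71%

55.71%


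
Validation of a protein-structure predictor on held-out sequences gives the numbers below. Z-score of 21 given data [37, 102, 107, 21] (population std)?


μ = 66.75, σ = 38.2124
z = (21 - 66.75)/38.2124 = -1.1973

-1.1973


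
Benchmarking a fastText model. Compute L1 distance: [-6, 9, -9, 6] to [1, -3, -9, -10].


d = |-6-1| + |9+ 3| + |-9+ 9| + |6+ 10|
  = 7 + 12 + 0 + 16
  = 35

35


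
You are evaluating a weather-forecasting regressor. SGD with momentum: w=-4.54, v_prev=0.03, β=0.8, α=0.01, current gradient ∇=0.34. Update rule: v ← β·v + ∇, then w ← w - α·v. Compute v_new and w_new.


v_new = 0.8·0.03 + 0.34 = 0.024 + 0.34 = 0.364
w_new = -4.54 - 0.01·0.364 = -4.54 - 0.00364 = -4.54364

v_new=0.364, w_new=-4.54364


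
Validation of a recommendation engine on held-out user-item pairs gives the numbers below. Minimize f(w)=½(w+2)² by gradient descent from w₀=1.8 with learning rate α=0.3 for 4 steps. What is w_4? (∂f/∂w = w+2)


step 1: grad = 1.8+2 = 3.8; w = 1.8 - 0.3·(3.8) = 0.66
step 2: grad = 0.66+2 = 2.66; w = 0.66 - 0.3·(2.66) = -0.138
step 3: grad = -0.138+2 = 1.862; w = -0.138 - 0.3·(1.862) = -0.6966
step 4: grad = -0.6966+2 = 1.3034; w = -0.6966 - 0.3·(1.3034) = -1.08762

-1.08762


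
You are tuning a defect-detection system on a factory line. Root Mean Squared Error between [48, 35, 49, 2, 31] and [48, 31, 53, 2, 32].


MSE = 33/5 = 6.6
RMSE = √(33/5) = 2.569

2.569


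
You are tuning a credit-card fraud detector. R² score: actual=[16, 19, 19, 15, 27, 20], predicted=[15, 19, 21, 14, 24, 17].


ȳ = 19.3333
SS_res = Σ(y-ŷ)² = 24
SS_tot = Σ(y-ȳ)² = 89.33
R² = 1 - SS_res/SS_tot = 1 - 0.2687 = 0.7313

0.7313


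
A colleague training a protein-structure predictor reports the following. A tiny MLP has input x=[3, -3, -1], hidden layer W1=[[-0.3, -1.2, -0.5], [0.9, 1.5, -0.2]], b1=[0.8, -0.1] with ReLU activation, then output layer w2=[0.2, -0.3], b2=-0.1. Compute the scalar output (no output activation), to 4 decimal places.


z1[0] = (-0.3)·(3) + (-1.2)·(-3) + (-0.5)·(-1) + 0.8 = 4.0
z1[1] = (0.9)·(3) + (1.5)·(-3) + (-0.2)·(-1) - 0.1 = -1.7
h = ReLU(z1) = [4.0, 0.0]
output = (0.2)·(4.0) + (-0.3)·(0.0) - 0.1 = 0.7

0.7


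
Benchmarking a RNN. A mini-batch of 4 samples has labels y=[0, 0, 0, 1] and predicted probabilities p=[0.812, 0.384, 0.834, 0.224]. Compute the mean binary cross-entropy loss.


L[0] = -ln(1-0.812) = -ln(0.188) = 1.6713
L[1] = -ln(1-0.384) = -ln(0.616) = 0.4845
L[2] = -ln(1-0.834) = -ln(0.166) = 1.7958
L[3] = -ln(0.224) = 1.4961
mean = (1.6713 + 0.4845 + 1.7958 + 1.4961)/4 = 1.3619

1.3619


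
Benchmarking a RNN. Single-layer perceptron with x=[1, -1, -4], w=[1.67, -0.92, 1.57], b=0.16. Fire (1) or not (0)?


z = (1)·(1.67) + (-1)·(-0.92) + (-4)·(1.57) + 0.16
  = -3.53
step(z) = 0 (z<0)

0
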